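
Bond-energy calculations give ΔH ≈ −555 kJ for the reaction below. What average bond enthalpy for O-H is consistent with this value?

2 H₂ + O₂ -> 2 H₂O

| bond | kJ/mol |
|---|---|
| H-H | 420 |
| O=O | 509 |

Let D be the O-H bond energy.
Σ(broken) = 2×420 + 1×509 = 1349
Σ(formed) = 4×D = 4D
ΔH = Σ(broken) − Σ(formed) = (1349) − (4D) = +1349 − 4D
Setting this equal to −555 kJ gives 4D = 1904, so D = 476 kJ/mol.

D(O-H) ≈ 476 kJ/mol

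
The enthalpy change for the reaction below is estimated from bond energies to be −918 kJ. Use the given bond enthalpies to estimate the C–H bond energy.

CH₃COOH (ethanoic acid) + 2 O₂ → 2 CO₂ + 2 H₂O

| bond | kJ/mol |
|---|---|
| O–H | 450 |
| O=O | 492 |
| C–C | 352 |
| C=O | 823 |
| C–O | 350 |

D(C–H) ≈ 405 kJ/mol

Let D be the C–H bond energy.
Σ(broken) = 1×352 + 3×D + 1×350 + 1×823 + 1×450 + 2×492 = 2959 + 3D
Σ(formed) = 4×823 + 4×450 = 5092
ΔH = Σ(broken) − Σ(formed) = (2959 + 3D) − (5092) = −2133 + 3D
Setting this equal to −918 kJ gives 3D = 1215, so D = 405 kJ/mol.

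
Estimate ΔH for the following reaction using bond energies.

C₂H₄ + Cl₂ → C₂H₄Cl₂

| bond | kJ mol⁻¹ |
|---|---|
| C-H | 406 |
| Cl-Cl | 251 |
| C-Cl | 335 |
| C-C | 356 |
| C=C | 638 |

ΔH ≈ −137 kJ

Bonds broken (reactants):
  C-H: 4 × 406 = 1624
  C=C: 1 × 638 = 638
  Cl-Cl: 1 × 251 = 251
  Σ(broken) = 2513 kJ
Bonds formed (products):
  C-C: 1 × 356 = 356
  C-Cl: 2 × 335 = 670
  C-H: 4 × 406 = 1624
  Σ(formed) = 2650 kJ
ΔH = Σ(broken) − Σ(formed) = 2513 − 2650 = −137 kJ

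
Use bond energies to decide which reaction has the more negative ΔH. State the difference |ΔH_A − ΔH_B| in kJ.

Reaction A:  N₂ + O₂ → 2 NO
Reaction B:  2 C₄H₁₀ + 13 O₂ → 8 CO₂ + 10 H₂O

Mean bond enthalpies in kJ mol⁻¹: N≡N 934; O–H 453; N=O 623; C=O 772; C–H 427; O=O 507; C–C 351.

Reaction A:
  Bonds broken (reactants):
    N≡N: 1 × 934 = 934
    O=O: 1 × 507 = 507
    Σ(broken) = 1441 kJ
  Bonds formed (products):
    N=O: 2 × 623 = 1246
    Σ(formed) = 1246 kJ
  ΔH_A = 1441 − 1246 = +195 kJ
Reaction B:
  Bonds broken (reactants):
    C–C: 6 × 351 = 2106
    C–H: 20 × 427 = 8540
    O=O: 13 × 507 = 6591
    Σ(broken) = 17237 kJ
  Bonds formed (products):
    C=O: 16 × 772 = 12352
    O–H: 20 × 453 = 9060
    Σ(formed) = 21412 kJ
  ΔH_B = 17237 − 21412 = −4175 kJ
ΔH_A − ΔH_B = +4370 kJ, so reaction B has the more negative ΔH; |ΔH_A − ΔH_B| = 4370 kJ.

Reaction B, by 4370 kJ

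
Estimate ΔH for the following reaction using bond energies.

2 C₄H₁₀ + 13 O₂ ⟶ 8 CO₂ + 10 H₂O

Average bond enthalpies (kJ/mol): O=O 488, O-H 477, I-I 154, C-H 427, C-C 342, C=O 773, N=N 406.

ΔH ≈ −4972 kJ

Bonds broken (reactants):
  C-C: 6 × 342 = 2052
  C-H: 20 × 427 = 8540
  O=O: 13 × 488 = 6344
  Σ(broken) = 16936 kJ
Bonds formed (products):
  C=O: 16 × 773 = 12368
  O-H: 20 × 477 = 9540
  Σ(formed) = 21908 kJ
ΔH = Σ(broken) − Σ(formed) = 16936 − 21908 = −4972 kJ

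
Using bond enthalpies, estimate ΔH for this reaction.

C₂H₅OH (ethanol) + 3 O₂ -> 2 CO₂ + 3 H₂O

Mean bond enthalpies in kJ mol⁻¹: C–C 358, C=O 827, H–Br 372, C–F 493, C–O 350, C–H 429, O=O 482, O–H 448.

Bonds broken (reactants):
  C–C: 1 × 358 = 358
  C–H: 5 × 429 = 2145
  C–O: 1 × 350 = 350
  O–H: 1 × 448 = 448
  O=O: 3 × 482 = 1446
  Σ(broken) = 4747 kJ
Bonds formed (products):
  C=O: 4 × 827 = 3308
  O–H: 6 × 448 = 2688
  Σ(formed) = 5996 kJ
ΔH = Σ(broken) − Σ(formed) = 4747 − 5996 = −1249 kJ

ΔH ≈ −1249 kJ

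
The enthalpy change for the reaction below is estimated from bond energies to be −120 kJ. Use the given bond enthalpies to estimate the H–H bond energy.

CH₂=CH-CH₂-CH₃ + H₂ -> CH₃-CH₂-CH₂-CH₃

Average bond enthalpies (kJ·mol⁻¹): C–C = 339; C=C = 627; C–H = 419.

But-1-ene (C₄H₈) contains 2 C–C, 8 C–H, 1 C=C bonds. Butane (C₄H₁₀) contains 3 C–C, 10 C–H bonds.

Let D be the H–H bond energy.
Σ(broken) = 2×339 + 8×419 + 1×627 + 1×D = 4657 + D
Σ(formed) = 3×339 + 10×419 = 5207
ΔH = Σ(broken) − Σ(formed) = (4657 + D) − (5207) = −550 + D
Setting this equal to −120 kJ gives D = 430 kJ/mol.

D(H–H) ≈ 430 kJ/mol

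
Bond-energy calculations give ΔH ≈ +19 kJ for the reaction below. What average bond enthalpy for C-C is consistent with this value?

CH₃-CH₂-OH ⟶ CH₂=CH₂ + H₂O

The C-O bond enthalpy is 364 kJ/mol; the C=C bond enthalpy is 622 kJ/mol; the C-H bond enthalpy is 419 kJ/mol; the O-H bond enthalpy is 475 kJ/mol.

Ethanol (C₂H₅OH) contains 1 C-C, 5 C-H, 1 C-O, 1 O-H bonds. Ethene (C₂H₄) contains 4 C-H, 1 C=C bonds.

D(C-C) ≈ 333 kJ/mol

Let D be the C-C bond energy.
Σ(broken) = 1×D + 5×419 + 1×364 + 1×475 = 2934 + D
Σ(formed) = 4×419 + 1×622 + 2×475 = 3248
ΔH = Σ(broken) − Σ(formed) = (2934 + D) − (3248) = −314 + D
Setting this equal to +19 kJ gives D = 333 kJ/mol.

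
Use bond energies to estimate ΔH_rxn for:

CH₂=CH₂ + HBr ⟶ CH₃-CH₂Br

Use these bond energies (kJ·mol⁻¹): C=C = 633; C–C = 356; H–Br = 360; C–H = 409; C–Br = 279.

ΔH ≈ −51 kJ

Bonds broken (reactants):
  C–H: 4 × 409 = 1636
  C=C: 1 × 633 = 633
  H–Br: 1 × 360 = 360
  Σ(broken) = 2629 kJ
Bonds formed (products):
  C–Br: 1 × 279 = 279
  C–C: 1 × 356 = 356
  C–H: 5 × 409 = 2045
  Σ(formed) = 2680 kJ
ΔH = Σ(broken) − Σ(formed) = 2629 − 2680 = −51 kJ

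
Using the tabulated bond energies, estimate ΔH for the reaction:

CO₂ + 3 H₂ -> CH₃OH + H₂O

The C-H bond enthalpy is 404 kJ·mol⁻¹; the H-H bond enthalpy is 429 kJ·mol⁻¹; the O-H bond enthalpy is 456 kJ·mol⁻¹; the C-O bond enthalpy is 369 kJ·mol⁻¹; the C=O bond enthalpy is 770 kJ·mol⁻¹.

Bonds broken (reactants):
  C=O: 2 × 770 = 1540
  H-H: 3 × 429 = 1287
  Σ(broken) = 2827 kJ
Bonds formed (products):
  C-H: 3 × 404 = 1212
  C-O: 1 × 369 = 369
  O-H: 3 × 456 = 1368
  Σ(formed) = 2949 kJ
ΔH = Σ(broken) − Σ(formed) = 2827 − 2949 = −122 kJ

ΔH ≈ −122 kJ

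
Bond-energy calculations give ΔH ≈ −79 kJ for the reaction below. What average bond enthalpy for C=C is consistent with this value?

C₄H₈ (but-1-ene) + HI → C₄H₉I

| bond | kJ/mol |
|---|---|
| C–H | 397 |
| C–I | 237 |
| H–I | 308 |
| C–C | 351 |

D(C=C) ≈ 598 kJ/mol

Let D be the C=C bond energy.
Σ(broken) = 2×351 + 8×397 + 1×D + 1×308 = 4186 + D
Σ(formed) = 3×351 + 9×397 + 1×237 = 4863
ΔH = Σ(broken) − Σ(formed) = (4186 + D) − (4863) = −677 + D
Setting this equal to −79 kJ gives D = 598 kJ/mol.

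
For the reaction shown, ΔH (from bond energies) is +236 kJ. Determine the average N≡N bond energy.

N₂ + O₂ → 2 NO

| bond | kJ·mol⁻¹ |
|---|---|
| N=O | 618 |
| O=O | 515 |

D(N≡N) ≈ 957 kJ/mol

Let D be the N≡N bond energy.
Σ(broken) = 1×D + 1×515 = 515 + D
Σ(formed) = 2×618 = 1236
ΔH = Σ(broken) − Σ(formed) = (515 + D) − (1236) = −721 + D
Setting this equal to +236 kJ gives D = 957 kJ/mol.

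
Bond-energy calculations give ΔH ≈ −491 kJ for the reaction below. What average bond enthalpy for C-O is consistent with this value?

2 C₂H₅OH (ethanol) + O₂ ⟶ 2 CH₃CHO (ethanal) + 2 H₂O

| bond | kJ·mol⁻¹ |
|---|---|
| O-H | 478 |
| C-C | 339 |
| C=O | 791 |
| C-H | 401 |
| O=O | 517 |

D(C-O) ≈ 364 kJ/mol

Let D be the C-O bond energy.
Σ(broken) = 2×339 + 10×401 + 2×D + 2×478 + 1×517 = 6161 + 2D
Σ(formed) = 2×339 + 8×401 + 2×791 + 4×478 = 7380
ΔH = Σ(broken) − Σ(formed) = (6161 + 2D) − (7380) = −1219 + 2D
Setting this equal to −491 kJ gives 2D = 728, so D = 364 kJ/mol.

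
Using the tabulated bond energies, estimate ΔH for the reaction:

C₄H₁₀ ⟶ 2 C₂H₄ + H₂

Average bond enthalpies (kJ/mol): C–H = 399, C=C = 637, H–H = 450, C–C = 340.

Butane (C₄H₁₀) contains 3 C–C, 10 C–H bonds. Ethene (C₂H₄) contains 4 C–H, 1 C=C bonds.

Bonds broken (reactants):
  C–C: 3 × 340 = 1020
  C–H: 10 × 399 = 3990
  Σ(broken) = 5010 kJ
Bonds formed (products):
  C–H: 8 × 399 = 3192
  C=C: 2 × 637 = 1274
  H–H: 1 × 450 = 450
  Σ(formed) = 4916 kJ
ΔH = Σ(broken) − Σ(formed) = 5010 − 4916 = +94 kJ

ΔH ≈ +94 kJ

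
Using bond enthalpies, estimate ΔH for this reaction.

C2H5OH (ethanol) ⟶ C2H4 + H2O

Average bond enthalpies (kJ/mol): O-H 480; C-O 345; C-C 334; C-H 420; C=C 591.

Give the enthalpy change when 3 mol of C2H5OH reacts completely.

ΔH = +84 kJ

Bonds broken (reactants):
  C-C: 1 × 334 = 334
  C-H: 5 × 420 = 2100
  C-O: 1 × 345 = 345
  O-H: 1 × 480 = 480
  Σ(broken) = 3259 kJ
Bonds formed (products):
  C-H: 4 × 420 = 1680
  C=C: 1 × 591 = 591
  O-H: 2 × 480 = 960
  Σ(formed) = 3231 kJ
ΔH = Σ(broken) − Σ(formed) = 3259 − 3231 = +28 kJ
For 3× the reaction as written: 3 × (+28) = +84 kJ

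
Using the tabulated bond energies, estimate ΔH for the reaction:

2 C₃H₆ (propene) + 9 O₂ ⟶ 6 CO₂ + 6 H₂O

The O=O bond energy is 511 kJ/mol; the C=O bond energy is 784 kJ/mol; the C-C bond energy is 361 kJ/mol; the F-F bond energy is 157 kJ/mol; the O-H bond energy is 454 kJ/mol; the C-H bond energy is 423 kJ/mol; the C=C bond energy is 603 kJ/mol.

ΔH ≈ −3253 kJ

Bonds broken (reactants):
  C-C: 2 × 361 = 722
  C-H: 12 × 423 = 5076
  C=C: 2 × 603 = 1206
  O=O: 9 × 511 = 4599
  Σ(broken) = 11603 kJ
Bonds formed (products):
  C=O: 12 × 784 = 9408
  O-H: 12 × 454 = 5448
  Σ(formed) = 14856 kJ
ΔH = Σ(broken) − Σ(formed) = 11603 − 14856 = −3253 kJ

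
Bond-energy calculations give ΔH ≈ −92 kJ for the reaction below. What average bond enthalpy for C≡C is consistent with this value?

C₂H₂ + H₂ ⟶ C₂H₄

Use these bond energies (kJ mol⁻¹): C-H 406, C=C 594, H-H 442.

Let D be the C≡C bond energy.
Σ(broken) = 1×D + 2×406 + 1×442 = 1254 + D
Σ(formed) = 4×406 + 1×594 = 2218
ΔH = Σ(broken) − Σ(formed) = (1254 + D) − (2218) = −964 + D
Setting this equal to −92 kJ gives D = 872 kJ/mol.

D(C≡C) ≈ 872 kJ/mol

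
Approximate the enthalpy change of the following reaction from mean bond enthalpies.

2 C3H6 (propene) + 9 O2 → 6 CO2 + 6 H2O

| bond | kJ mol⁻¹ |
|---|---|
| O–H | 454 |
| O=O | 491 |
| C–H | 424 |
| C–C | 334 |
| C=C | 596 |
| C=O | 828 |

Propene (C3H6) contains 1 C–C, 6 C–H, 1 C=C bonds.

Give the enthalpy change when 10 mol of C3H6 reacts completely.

ΔH = −20085 kJ

Bonds broken (reactants):
  C–C: 2 × 334 = 668
  C–H: 12 × 424 = 5088
  C=C: 2 × 596 = 1192
  O=O: 9 × 491 = 4419
  Σ(broken) = 11367 kJ
Bonds formed (products):
  C=O: 12 × 828 = 9936
  O–H: 12 × 454 = 5448
  Σ(formed) = 15384 kJ
ΔH = Σ(broken) − Σ(formed) = 11367 − 15384 = −4017 kJ
For 5× the reaction as written: 5 × (−4017) = −20085 kJ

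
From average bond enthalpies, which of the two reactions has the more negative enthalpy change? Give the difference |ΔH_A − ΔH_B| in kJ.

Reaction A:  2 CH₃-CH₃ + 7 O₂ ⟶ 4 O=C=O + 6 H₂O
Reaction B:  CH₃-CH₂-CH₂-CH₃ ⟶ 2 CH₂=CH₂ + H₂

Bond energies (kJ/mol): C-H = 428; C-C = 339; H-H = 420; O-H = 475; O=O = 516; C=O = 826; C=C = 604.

Reaction A:
  Bonds broken (reactants):
    C-C: 2 × 339 = 678
    C-H: 12 × 428 = 5136
    O=O: 7 × 516 = 3612
    Σ(broken) = 9426 kJ
  Bonds formed (products):
    C=O: 8 × 826 = 6608
    O-H: 12 × 475 = 5700
    Σ(formed) = 12308 kJ
  ΔH_A = 9426 − 12308 = −2882 kJ
Reaction B:
  Bonds broken (reactants):
    C-C: 3 × 339 = 1017
    C-H: 10 × 428 = 4280
    Σ(broken) = 5297 kJ
  Bonds formed (products):
    C-H: 8 × 428 = 3424
    C=C: 2 × 604 = 1208
    H-H: 1 × 420 = 420
    Σ(formed) = 5052 kJ
  ΔH_B = 5297 − 5052 = +245 kJ
ΔH_A − ΔH_B = −3127 kJ, so reaction A has the more negative ΔH; |ΔH_A − ΔH_B| = 3127 kJ.

Reaction A, by 3127 kJ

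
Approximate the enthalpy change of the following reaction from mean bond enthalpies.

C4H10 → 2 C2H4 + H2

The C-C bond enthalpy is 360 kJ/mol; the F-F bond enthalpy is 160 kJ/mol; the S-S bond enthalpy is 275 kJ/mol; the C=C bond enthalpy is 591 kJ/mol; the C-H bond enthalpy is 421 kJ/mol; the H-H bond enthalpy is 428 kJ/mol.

Bonds broken (reactants):
  C-C: 3 × 360 = 1080
  C-H: 10 × 421 = 4210
  Σ(broken) = 5290 kJ
Bonds formed (products):
  C-H: 8 × 421 = 3368
  C=C: 2 × 591 = 1182
  H-H: 1 × 428 = 428
  Σ(formed) = 4978 kJ
ΔH = Σ(broken) − Σ(formed) = 5290 − 4978 = +312 kJ

ΔH ≈ +312 kJ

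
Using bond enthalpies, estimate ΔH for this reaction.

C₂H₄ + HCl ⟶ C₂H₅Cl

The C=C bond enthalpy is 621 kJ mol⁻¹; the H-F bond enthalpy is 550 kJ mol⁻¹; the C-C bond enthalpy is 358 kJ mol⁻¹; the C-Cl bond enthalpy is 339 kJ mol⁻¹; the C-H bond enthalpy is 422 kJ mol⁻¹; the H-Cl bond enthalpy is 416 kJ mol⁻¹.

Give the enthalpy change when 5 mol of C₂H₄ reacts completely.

ΔH = −410 kJ

Bonds broken (reactants):
  C-H: 4 × 422 = 1688
  C=C: 1 × 621 = 621
  H-Cl: 1 × 416 = 416
  Σ(broken) = 2725 kJ
Bonds formed (products):
  C-C: 1 × 358 = 358
  C-Cl: 1 × 339 = 339
  C-H: 5 × 422 = 2110
  Σ(formed) = 2807 kJ
ΔH = Σ(broken) − Σ(formed) = 2725 − 2807 = −82 kJ
For 5× the reaction as written: 5 × (−82) = −410 kJ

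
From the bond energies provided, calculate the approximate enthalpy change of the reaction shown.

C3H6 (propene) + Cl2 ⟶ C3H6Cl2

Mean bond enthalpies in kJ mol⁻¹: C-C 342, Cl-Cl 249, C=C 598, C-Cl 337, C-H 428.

Bonds broken (reactants):
  C-C: 1 × 342 = 342
  C-H: 6 × 428 = 2568
  C=C: 1 × 598 = 598
  Cl-Cl: 1 × 249 = 249
  Σ(broken) = 3757 kJ
Bonds formed (products):
  C-C: 2 × 342 = 684
  C-Cl: 2 × 337 = 674
  C-H: 6 × 428 = 2568
  Σ(formed) = 3926 kJ
ΔH = Σ(broken) − Σ(formed) = 3757 − 3926 = −169 kJ

ΔH ≈ −169 kJ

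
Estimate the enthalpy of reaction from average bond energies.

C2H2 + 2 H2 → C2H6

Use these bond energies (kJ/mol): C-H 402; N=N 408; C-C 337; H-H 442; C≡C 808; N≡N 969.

Bonds broken (reactants):
  C≡C: 1 × 808 = 808
  C-H: 2 × 402 = 804
  H-H: 2 × 442 = 884
  Σ(broken) = 2496 kJ
Bonds formed (products):
  C-C: 1 × 337 = 337
  C-H: 6 × 402 = 2412
  Σ(formed) = 2749 kJ
ΔH = Σ(broken) − Σ(formed) = 2496 − 2749 = −253 kJ

ΔH ≈ −253 kJ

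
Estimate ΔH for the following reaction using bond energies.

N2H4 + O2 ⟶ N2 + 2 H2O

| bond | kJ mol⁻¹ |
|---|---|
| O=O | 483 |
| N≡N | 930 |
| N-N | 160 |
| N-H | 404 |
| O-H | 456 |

Bonds broken (reactants):
  N-H: 4 × 404 = 1616
  N-N: 1 × 160 = 160
  O=O: 1 × 483 = 483
  Σ(broken) = 2259 kJ
Bonds formed (products):
  N≡N: 1 × 930 = 930
  O-H: 4 × 456 = 1824
  Σ(formed) = 2754 kJ
ΔH = Σ(broken) − Σ(formed) = 2259 − 2754 = −495 kJ

ΔH ≈ −495 kJ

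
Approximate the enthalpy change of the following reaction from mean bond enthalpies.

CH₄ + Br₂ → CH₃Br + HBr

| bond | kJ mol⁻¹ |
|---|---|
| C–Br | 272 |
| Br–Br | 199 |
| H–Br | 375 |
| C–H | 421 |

Bonds broken (reactants):
  Br–Br: 1 × 199 = 199
  C–H: 4 × 421 = 1684
  Σ(broken) = 1883 kJ
Bonds formed (products):
  C–Br: 1 × 272 = 272
  C–H: 3 × 421 = 1263
  H–Br: 1 × 375 = 375
  Σ(formed) = 1910 kJ
ΔH = Σ(broken) − Σ(formed) = 1883 − 1910 = −27 kJ

ΔH ≈ −27 kJ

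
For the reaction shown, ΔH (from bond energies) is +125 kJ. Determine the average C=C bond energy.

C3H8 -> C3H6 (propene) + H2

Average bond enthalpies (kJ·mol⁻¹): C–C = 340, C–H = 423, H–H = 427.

D(C=C) ≈ 634 kJ/mol

Let D be the C=C bond energy.
Σ(broken) = 2×340 + 8×423 = 4064
Σ(formed) = 1×340 + 6×423 + 1×D + 1×427 = 3305 + D
ΔH = Σ(broken) − Σ(formed) = (4064) − (3305 + D) = +759 − D
Setting this equal to +125 kJ gives D = 634 kJ/mol.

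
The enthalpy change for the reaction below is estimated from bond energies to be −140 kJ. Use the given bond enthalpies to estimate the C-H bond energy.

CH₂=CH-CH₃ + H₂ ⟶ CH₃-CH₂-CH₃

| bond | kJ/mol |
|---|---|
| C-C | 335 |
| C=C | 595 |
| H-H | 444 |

Let D be the C-H bond energy.
Σ(broken) = 1×335 + 6×D + 1×595 + 1×444 = 1374 + 6D
Σ(formed) = 2×335 + 8×D = 670 + 8D
ΔH = Σ(broken) − Σ(formed) = (1374 + 6D) − (670 + 8D) = +704 − 2D
Setting this equal to −140 kJ gives 2D = 844, so D = 422 kJ/mol.

D(C-H) ≈ 422 kJ/mol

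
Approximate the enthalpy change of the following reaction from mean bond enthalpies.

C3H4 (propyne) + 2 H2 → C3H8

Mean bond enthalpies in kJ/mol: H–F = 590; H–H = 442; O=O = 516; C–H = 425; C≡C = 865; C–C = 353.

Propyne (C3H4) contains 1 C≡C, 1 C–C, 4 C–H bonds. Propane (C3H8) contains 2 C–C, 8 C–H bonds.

Bonds broken (reactants):
  C≡C: 1 × 865 = 865
  C–C: 1 × 353 = 353
  C–H: 4 × 425 = 1700
  H–H: 2 × 442 = 884
  Σ(broken) = 3802 kJ
Bonds formed (products):
  C–C: 2 × 353 = 706
  C–H: 8 × 425 = 3400
  Σ(formed) = 4106 kJ
ΔH = Σ(broken) − Σ(formed) = 3802 − 4106 = −304 kJ

ΔH ≈ −304 kJ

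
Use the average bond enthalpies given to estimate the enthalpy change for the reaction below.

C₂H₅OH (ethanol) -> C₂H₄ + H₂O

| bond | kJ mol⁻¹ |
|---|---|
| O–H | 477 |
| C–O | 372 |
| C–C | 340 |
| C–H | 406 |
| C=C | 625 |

Bonds broken (reactants):
  C–C: 1 × 340 = 340
  C–H: 5 × 406 = 2030
  C–O: 1 × 372 = 372
  O–H: 1 × 477 = 477
  Σ(broken) = 3219 kJ
Bonds formed (products):
  C–H: 4 × 406 = 1624
  C=C: 1 × 625 = 625
  O–H: 2 × 477 = 954
  Σ(formed) = 3203 kJ
ΔH = Σ(broken) − Σ(formed) = 3219 − 3203 = +16 kJ

ΔH ≈ +16 kJ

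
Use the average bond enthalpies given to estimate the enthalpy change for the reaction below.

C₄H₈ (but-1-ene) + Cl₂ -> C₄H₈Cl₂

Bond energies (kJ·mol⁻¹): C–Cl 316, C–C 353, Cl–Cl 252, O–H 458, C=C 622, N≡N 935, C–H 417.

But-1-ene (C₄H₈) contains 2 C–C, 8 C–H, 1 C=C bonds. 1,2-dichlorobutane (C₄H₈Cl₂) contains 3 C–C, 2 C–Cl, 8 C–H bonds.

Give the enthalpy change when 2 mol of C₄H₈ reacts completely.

ΔH = −222 kJ

Bonds broken (reactants):
  C–C: 2 × 353 = 706
  C–H: 8 × 417 = 3336
  C=C: 1 × 622 = 622
  Cl–Cl: 1 × 252 = 252
  Σ(broken) = 4916 kJ
Bonds formed (products):
  C–C: 3 × 353 = 1059
  C–Cl: 2 × 316 = 632
  C–H: 8 × 417 = 3336
  Σ(formed) = 5027 kJ
ΔH = Σ(broken) − Σ(formed) = 4916 − 5027 = −111 kJ
For 2× the reaction as written: 2 × (−111) = −222 kJ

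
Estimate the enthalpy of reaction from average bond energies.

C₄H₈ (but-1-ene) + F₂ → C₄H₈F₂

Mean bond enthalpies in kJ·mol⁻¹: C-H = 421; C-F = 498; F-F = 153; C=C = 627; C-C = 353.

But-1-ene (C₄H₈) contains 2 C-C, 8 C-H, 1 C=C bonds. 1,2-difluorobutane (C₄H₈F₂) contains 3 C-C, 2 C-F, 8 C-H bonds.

Bonds broken (reactants):
  C-C: 2 × 353 = 706
  C-H: 8 × 421 = 3368
  C=C: 1 × 627 = 627
  F-F: 1 × 153 = 153
  Σ(broken) = 4854 kJ
Bonds formed (products):
  C-C: 3 × 353 = 1059
  C-F: 2 × 498 = 996
  C-H: 8 × 421 = 3368
  Σ(formed) = 5423 kJ
ΔH = Σ(broken) − Σ(formed) = 4854 − 5423 = −569 kJ

ΔH ≈ −569 kJ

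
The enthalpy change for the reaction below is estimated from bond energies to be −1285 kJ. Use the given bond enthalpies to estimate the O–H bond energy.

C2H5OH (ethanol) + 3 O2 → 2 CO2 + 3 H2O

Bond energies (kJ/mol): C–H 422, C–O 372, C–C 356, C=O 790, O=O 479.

D(O–H) ≈ 480 kJ/mol

Let D be the O–H bond energy.
Σ(broken) = 1×356 + 5×422 + 1×372 + 1×D + 3×479 = 4275 + D
Σ(formed) = 4×790 + 6×D = 3160 + 6D
ΔH = Σ(broken) − Σ(formed) = (4275 + D) − (3160 + 6D) = +1115 − 5D
Setting this equal to −1285 kJ gives 5D = 2400, so D = 480 kJ/mol.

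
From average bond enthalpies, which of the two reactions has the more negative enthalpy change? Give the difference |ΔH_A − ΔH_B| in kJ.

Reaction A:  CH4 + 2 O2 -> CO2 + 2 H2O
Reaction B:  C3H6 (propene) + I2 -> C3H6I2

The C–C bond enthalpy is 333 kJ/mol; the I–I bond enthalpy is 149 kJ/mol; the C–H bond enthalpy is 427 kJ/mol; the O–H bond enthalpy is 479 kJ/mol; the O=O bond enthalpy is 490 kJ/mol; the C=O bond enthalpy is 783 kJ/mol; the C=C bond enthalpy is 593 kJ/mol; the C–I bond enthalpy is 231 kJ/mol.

Reaction A:
  Bonds broken (reactants):
    C–H: 4 × 427 = 1708
    O=O: 2 × 490 = 980
    Σ(broken) = 2688 kJ
  Bonds formed (products):
    C=O: 2 × 783 = 1566
    O–H: 4 × 479 = 1916
    Σ(formed) = 3482 kJ
  ΔH_A = 2688 − 3482 = −794 kJ
Reaction B:
  Bonds broken (reactants):
    C–C: 1 × 333 = 333
    C–H: 6 × 427 = 2562
    C=C: 1 × 593 = 593
    I–I: 1 × 149 = 149
    Σ(broken) = 3637 kJ
  Bonds formed (products):
    C–C: 2 × 333 = 666
    C–H: 6 × 427 = 2562
    C–I: 2 × 231 = 462
    Σ(formed) = 3690 kJ
  ΔH_B = 3637 − 3690 = −53 kJ
ΔH_A − ΔH_B = −741 kJ, so reaction A has the more negative ΔH; |ΔH_A − ΔH_B| = 741 kJ.

Reaction A, by 741 kJ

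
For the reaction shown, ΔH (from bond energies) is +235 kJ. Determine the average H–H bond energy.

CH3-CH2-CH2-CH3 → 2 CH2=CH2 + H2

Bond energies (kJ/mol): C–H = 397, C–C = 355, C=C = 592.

D(H–H) ≈ 440 kJ/mol

Let D be the H–H bond energy.
Σ(broken) = 3×355 + 10×397 = 5035
Σ(formed) = 8×397 + 2×592 + 1×D = 4360 + D
ΔH = Σ(broken) − Σ(formed) = (5035) − (4360 + D) = +675 − D
Setting this equal to +235 kJ gives D = 440 kJ/mol.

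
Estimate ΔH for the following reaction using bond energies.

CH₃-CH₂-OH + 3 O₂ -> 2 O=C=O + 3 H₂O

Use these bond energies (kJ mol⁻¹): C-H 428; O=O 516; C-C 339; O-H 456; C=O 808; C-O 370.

Bonds broken (reactants):
  C-C: 1 × 339 = 339
  C-H: 5 × 428 = 2140
  C-O: 1 × 370 = 370
  O-H: 1 × 456 = 456
  O=O: 3 × 516 = 1548
  Σ(broken) = 4853 kJ
Bonds formed (products):
  C=O: 4 × 808 = 3232
  O-H: 6 × 456 = 2736
  Σ(formed) = 5968 kJ
ΔH = Σ(broken) − Σ(formed) = 4853 − 5968 = −1115 kJ

ΔH ≈ −1115 kJ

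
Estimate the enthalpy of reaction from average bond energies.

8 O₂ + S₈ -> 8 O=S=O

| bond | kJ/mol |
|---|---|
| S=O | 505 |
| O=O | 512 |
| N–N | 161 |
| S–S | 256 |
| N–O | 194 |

Bonds broken (reactants):
  O=O: 8 × 512 = 4096
  S–S: 8 × 256 = 2048
  Σ(broken) = 6144 kJ
Bonds formed (products):
  S=O: 16 × 505 = 8080
  Σ(formed) = 8080 kJ
ΔH = Σ(broken) − Σ(formed) = 6144 − 8080 = −1936 kJ

ΔH ≈ −1936 kJ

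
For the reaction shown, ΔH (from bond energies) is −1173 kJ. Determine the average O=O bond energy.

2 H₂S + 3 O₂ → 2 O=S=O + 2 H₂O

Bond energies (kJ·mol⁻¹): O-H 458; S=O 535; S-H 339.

Let D be the O=O bond energy.
Σ(broken) = 3×D + 4×339 = 1356 + 3D
Σ(formed) = 4×458 + 4×535 = 3972
ΔH = Σ(broken) − Σ(formed) = (1356 + 3D) − (3972) = −2616 + 3D
Setting this equal to −1173 kJ gives 3D = 1443, so D = 481 kJ/mol.

D(O=O) ≈ 481 kJ/mol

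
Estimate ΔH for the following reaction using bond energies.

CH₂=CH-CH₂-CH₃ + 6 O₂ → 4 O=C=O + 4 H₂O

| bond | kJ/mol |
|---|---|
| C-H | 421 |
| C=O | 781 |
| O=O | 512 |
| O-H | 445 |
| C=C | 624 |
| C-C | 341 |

ΔH ≈ −2062 kJ

Bonds broken (reactants):
  C-C: 2 × 341 = 682
  C-H: 8 × 421 = 3368
  C=C: 1 × 624 = 624
  O=O: 6 × 512 = 3072
  Σ(broken) = 7746 kJ
Bonds formed (products):
  C=O: 8 × 781 = 6248
  O-H: 8 × 445 = 3560
  Σ(formed) = 9808 kJ
ΔH = Σ(broken) − Σ(formed) = 7746 − 9808 = −2062 kJ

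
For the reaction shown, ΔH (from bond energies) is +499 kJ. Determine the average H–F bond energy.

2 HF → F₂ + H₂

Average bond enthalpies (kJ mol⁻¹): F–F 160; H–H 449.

D(H–F) ≈ 554 kJ/mol

Let D be the H–F bond energy.
Σ(broken) = 2×D = 2D
Σ(formed) = 1×160 + 1×449 = 609
ΔH = Σ(broken) − Σ(formed) = (2D) − (609) = −609 + 2D
Setting this equal to +499 kJ gives 2D = 1108, so D = 554 kJ/mol.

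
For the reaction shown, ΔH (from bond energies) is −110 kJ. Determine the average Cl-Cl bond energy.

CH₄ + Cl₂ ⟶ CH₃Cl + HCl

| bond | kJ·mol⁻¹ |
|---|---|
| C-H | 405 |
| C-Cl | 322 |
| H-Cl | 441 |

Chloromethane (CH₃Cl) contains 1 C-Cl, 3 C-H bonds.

Let D be the Cl-Cl bond energy.
Σ(broken) = 4×405 + 1×D = 1620 + D
Σ(formed) = 1×322 + 3×405 + 1×441 = 1978
ΔH = Σ(broken) − Σ(formed) = (1620 + D) − (1978) = −358 + D
Setting this equal to −110 kJ gives D = 248 kJ/mol.

D(Cl-Cl) ≈ 248 kJ/mol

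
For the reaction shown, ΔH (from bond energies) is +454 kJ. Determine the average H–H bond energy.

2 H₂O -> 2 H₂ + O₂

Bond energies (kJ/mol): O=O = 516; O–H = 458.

D(H–H) ≈ 431 kJ/mol

Let D be the H–H bond energy.
Σ(broken) = 4×458 = 1832
Σ(formed) = 2×D + 1×516 = 516 + 2D
ΔH = Σ(broken) − Σ(formed) = (1832) − (516 + 2D) = +1316 − 2D
Setting this equal to +454 kJ gives 2D = 862, so D = 431 kJ/mol.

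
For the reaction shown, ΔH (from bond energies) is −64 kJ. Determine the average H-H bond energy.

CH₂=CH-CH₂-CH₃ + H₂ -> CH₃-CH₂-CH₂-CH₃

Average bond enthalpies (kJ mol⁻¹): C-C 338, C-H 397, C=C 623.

Let D be the H-H bond energy.
Σ(broken) = 2×338 + 8×397 + 1×623 + 1×D = 4475 + D
Σ(formed) = 3×338 + 10×397 = 4984
ΔH = Σ(broken) − Σ(formed) = (4475 + D) − (4984) = −509 + D
Setting this equal to −64 kJ gives D = 445 kJ/mol.

D(H-H) ≈ 445 kJ/mol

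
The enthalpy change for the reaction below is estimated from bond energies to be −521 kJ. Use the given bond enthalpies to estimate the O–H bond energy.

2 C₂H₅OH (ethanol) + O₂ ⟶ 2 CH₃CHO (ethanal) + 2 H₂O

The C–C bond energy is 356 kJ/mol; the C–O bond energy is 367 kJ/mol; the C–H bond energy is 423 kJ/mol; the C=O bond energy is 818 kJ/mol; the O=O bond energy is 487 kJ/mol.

D(O–H) ≈ 476 kJ/mol

Let D be the O–H bond energy.
Σ(broken) = 2×356 + 10×423 + 2×367 + 2×D + 1×487 = 6163 + 2D
Σ(formed) = 2×356 + 8×423 + 2×818 + 4×D = 5732 + 4D
ΔH = Σ(broken) − Σ(formed) = (6163 + 2D) − (5732 + 4D) = +431 − 2D
Setting this equal to −521 kJ gives 2D = 952, so D = 476 kJ/mol.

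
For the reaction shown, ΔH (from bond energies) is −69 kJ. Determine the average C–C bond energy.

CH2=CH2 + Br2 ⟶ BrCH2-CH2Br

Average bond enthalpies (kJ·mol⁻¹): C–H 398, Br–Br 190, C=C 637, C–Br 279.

Let D be the C–C bond energy.
Σ(broken) = 1×190 + 4×398 + 1×637 = 2419
Σ(formed) = 2×279 + 1×D + 4×398 = 2150 + D
ΔH = Σ(broken) − Σ(formed) = (2419) − (2150 + D) = +269 − D
Setting this equal to −69 kJ gives D = 338 kJ/mol.

D(C–C) ≈ 338 kJ/mol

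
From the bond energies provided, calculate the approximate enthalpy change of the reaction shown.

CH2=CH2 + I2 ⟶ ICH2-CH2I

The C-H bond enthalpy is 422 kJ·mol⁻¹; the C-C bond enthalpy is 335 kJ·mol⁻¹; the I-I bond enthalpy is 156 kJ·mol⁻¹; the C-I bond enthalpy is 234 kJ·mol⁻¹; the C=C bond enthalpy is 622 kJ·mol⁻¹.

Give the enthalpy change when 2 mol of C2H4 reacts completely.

ΔH = −50 kJ

Bonds broken (reactants):
  C-H: 4 × 422 = 1688
  C=C: 1 × 622 = 622
  I-I: 1 × 156 = 156
  Σ(broken) = 2466 kJ
Bonds formed (products):
  C-C: 1 × 335 = 335
  C-H: 4 × 422 = 1688
  C-I: 2 × 234 = 468
  Σ(formed) = 2491 kJ
ΔH = Σ(broken) − Σ(formed) = 2466 − 2491 = −25 kJ
For 2× the reaction as written: 2 × (−25) = −50 kJ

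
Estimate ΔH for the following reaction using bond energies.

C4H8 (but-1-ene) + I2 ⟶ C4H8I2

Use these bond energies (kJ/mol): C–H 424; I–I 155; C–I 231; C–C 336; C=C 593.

Bonds broken (reactants):
  C–C: 2 × 336 = 672
  C–H: 8 × 424 = 3392
  C=C: 1 × 593 = 593
  I–I: 1 × 155 = 155
  Σ(broken) = 4812 kJ
Bonds formed (products):
  C–C: 3 × 336 = 1008
  C–H: 8 × 424 = 3392
  C–I: 2 × 231 = 462
  Σ(formed) = 4862 kJ
ΔH = Σ(broken) − Σ(formed) = 4812 − 4862 = −50 kJ

ΔH ≈ −50 kJ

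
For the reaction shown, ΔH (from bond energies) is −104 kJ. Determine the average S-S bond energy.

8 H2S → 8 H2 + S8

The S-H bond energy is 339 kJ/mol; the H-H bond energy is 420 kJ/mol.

D(S-S) ≈ 271 kJ/mol

Let D be the S-S bond energy.
Σ(broken) = 16×339 = 5424
Σ(formed) = 8×420 + 8×D = 3360 + 8D
ΔH = Σ(broken) − Σ(formed) = (5424) − (3360 + 8D) = +2064 − 8D
Setting this equal to −104 kJ gives 8D = 2168, so D = 271 kJ/mol.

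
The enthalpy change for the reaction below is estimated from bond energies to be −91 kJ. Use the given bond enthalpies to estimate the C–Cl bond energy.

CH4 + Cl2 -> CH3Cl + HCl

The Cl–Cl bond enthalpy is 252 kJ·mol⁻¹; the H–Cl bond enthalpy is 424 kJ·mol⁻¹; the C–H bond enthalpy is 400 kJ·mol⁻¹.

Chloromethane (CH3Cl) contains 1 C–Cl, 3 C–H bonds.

Let D be the C–Cl bond energy.
Σ(broken) = 4×400 + 1×252 = 1852
Σ(formed) = 1×D + 3×400 + 1×424 = 1624 + D
ΔH = Σ(broken) − Σ(formed) = (1852) − (1624 + D) = +228 − D
Setting this equal to −91 kJ gives D = 319 kJ/mol.

D(C–Cl) ≈ 319 kJ/mol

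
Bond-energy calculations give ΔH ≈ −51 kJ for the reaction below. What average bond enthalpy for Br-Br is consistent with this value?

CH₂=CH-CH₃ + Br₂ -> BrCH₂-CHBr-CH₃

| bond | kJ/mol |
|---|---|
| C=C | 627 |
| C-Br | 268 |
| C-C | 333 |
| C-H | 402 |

Let D be the Br-Br bond energy.
Σ(broken) = 1×D + 1×333 + 6×402 + 1×627 = 3372 + D
Σ(formed) = 2×268 + 2×333 + 6×402 = 3614
ΔH = Σ(broken) − Σ(formed) = (3372 + D) − (3614) = −242 + D
Setting this equal to −51 kJ gives D = 191 kJ/mol.

D(Br-Br) ≈ 191 kJ/mol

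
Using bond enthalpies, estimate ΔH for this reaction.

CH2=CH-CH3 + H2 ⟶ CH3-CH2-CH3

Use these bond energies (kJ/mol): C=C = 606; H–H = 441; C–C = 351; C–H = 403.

Bonds broken (reactants):
  C–C: 1 × 351 = 351
  C–H: 6 × 403 = 2418
  C=C: 1 × 606 = 606
  H–H: 1 × 441 = 441
  Σ(broken) = 3816 kJ
Bonds formed (products):
  C–C: 2 × 351 = 702
  C–H: 8 × 403 = 3224
  Σ(formed) = 3926 kJ
ΔH = Σ(broken) − Σ(formed) = 3816 − 3926 = −110 kJ

ΔH ≈ −110 kJ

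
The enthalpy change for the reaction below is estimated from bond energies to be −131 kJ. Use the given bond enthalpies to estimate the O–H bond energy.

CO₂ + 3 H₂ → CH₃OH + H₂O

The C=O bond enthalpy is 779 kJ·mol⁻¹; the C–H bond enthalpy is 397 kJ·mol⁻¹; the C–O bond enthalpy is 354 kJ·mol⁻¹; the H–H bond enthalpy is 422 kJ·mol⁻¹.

Let D be the O–H bond energy.
Σ(broken) = 2×779 + 3×422 = 2824
Σ(formed) = 3×397 + 1×354 + 3×D = 1545 + 3D
ΔH = Σ(broken) − Σ(formed) = (2824) − (1545 + 3D) = +1279 − 3D
Setting this equal to −131 kJ gives 3D = 1410, so D = 470 kJ/mol.

D(O–H) ≈ 470 kJ/mol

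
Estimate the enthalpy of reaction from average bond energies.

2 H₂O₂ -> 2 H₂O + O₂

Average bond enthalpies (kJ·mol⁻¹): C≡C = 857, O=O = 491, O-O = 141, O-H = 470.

ΔH ≈ −209 kJ

Bonds broken (reactants):
  O-H: 4 × 470 = 1880
  O-O: 2 × 141 = 282
  Σ(broken) = 2162 kJ
Bonds formed (products):
  O-H: 4 × 470 = 1880
  O=O: 1 × 491 = 491
  Σ(formed) = 2371 kJ
ΔH = Σ(broken) − Σ(formed) = 2162 − 2371 = −209 kJ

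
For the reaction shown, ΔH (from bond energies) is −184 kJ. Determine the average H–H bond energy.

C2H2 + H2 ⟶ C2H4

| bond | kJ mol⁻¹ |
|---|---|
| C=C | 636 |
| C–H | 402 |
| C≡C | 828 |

Let D be the H–H bond energy.
Σ(broken) = 1×828 + 2×402 + 1×D = 1632 + D
Σ(formed) = 4×402 + 1×636 = 2244
ΔH = Σ(broken) − Σ(formed) = (1632 + D) − (2244) = −612 + D
Setting this equal to −184 kJ gives D = 428 kJ/mol.

D(H–H) ≈ 428 kJ/mol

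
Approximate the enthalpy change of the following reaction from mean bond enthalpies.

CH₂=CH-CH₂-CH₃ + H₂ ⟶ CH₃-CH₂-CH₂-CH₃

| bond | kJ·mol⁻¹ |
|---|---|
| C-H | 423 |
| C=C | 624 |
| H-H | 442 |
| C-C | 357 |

ΔH ≈ −137 kJ

Bonds broken (reactants):
  C-C: 2 × 357 = 714
  C-H: 8 × 423 = 3384
  C=C: 1 × 624 = 624
  H-H: 1 × 442 = 442
  Σ(broken) = 5164 kJ
Bonds formed (products):
  C-C: 3 × 357 = 1071
  C-H: 10 × 423 = 4230
  Σ(formed) = 5301 kJ
ΔH = Σ(broken) − Σ(formed) = 5164 − 5301 = −137 kJ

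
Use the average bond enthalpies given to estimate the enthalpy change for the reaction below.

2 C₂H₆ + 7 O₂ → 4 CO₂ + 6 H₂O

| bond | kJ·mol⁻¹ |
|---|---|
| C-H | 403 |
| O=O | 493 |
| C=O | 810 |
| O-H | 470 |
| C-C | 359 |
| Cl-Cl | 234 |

Bonds broken (reactants):
  C-C: 2 × 359 = 718
  C-H: 12 × 403 = 4836
  O=O: 7 × 493 = 3451
  Σ(broken) = 9005 kJ
Bonds formed (products):
  C=O: 8 × 810 = 6480
  O-H: 12 × 470 = 5640
  Σ(formed) = 12120 kJ
ΔH = Σ(broken) − Σ(formed) = 9005 − 12120 = −3115 kJ

ΔH ≈ −3115 kJ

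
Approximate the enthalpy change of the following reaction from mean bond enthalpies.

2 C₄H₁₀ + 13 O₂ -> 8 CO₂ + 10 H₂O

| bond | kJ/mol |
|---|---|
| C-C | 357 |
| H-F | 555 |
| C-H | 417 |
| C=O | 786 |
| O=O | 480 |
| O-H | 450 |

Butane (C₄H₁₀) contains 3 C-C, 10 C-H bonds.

ΔH ≈ −4854 kJ

Bonds broken (reactants):
  C-C: 6 × 357 = 2142
  C-H: 20 × 417 = 8340
  O=O: 13 × 480 = 6240
  Σ(broken) = 16722 kJ
Bonds formed (products):
  C=O: 16 × 786 = 12576
  O-H: 20 × 450 = 9000
  Σ(formed) = 21576 kJ
ΔH = Σ(broken) − Σ(formed) = 16722 − 21576 = −4854 kJ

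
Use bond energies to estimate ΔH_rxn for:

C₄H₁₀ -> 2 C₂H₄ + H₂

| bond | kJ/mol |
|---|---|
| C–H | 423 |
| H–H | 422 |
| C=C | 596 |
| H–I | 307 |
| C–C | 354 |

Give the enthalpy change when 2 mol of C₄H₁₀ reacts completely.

Bonds broken (reactants):
  C–C: 3 × 354 = 1062
  C–H: 10 × 423 = 4230
  Σ(broken) = 5292 kJ
Bonds formed (products):
  C–H: 8 × 423 = 3384
  C=C: 2 × 596 = 1192
  H–H: 1 × 422 = 422
  Σ(formed) = 4998 kJ
ΔH = Σ(broken) − Σ(formed) = 5292 − 4998 = +294 kJ
For 2× the reaction as written: 2 × (+294) = +588 kJ

ΔH = +588 kJ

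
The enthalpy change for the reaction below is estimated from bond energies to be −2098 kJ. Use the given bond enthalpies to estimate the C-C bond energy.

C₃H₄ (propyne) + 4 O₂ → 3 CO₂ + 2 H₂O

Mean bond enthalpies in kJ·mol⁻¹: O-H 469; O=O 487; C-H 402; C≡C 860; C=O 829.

Let D be the C-C bond energy.
Σ(broken) = 1×860 + 1×D + 4×402 + 4×487 = 4416 + D
Σ(formed) = 6×829 + 4×469 = 6850
ΔH = Σ(broken) − Σ(formed) = (4416 + D) − (6850) = −2434 + D
Setting this equal to −2098 kJ gives D = 336 kJ/mol.

D(C-C) ≈ 336 kJ/mol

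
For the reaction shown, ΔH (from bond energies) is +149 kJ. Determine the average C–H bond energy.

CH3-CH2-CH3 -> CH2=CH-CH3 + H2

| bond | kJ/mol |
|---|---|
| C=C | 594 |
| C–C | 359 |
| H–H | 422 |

Let D be the C–H bond energy.
Σ(broken) = 2×359 + 8×D = 718 + 8D
Σ(formed) = 1×359 + 6×D + 1×594 + 1×422 = 1375 + 6D
ΔH = Σ(broken) − Σ(formed) = (718 + 8D) − (1375 + 6D) = −657 + 2D
Setting this equal to +149 kJ gives 2D = 806, so D = 403 kJ/mol.

D(C–H) ≈ 403 kJ/mol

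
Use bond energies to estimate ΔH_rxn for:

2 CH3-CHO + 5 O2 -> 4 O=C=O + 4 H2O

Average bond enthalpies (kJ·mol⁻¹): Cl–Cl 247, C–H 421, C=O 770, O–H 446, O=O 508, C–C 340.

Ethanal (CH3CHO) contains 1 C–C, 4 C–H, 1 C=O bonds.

Bonds broken (reactants):
  C–C: 2 × 340 = 680
  C–H: 8 × 421 = 3368
  C=O: 2 × 770 = 1540
  O=O: 5 × 508 = 2540
  Σ(broken) = 8128 kJ
Bonds formed (products):
  C=O: 8 × 770 = 6160
  O–H: 8 × 446 = 3568
  Σ(formed) = 9728 kJ
ΔH = Σ(broken) − Σ(formed) = 8128 − 9728 = −1600 kJ

ΔH ≈ −1600 kJ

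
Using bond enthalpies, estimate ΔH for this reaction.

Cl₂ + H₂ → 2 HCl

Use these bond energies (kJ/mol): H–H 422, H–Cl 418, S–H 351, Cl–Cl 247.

ΔH ≈ −167 kJ

Bonds broken (reactants):
  Cl–Cl: 1 × 247 = 247
  H–H: 1 × 422 = 422
  Σ(broken) = 669 kJ
Bonds formed (products):
  H–Cl: 2 × 418 = 836
  Σ(formed) = 836 kJ
ΔH = Σ(broken) − Σ(formed) = 669 − 836 = −167 kJ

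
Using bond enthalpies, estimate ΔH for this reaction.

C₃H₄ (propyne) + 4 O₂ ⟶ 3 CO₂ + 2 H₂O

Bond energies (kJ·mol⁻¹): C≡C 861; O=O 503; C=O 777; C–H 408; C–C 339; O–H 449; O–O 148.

Bonds broken (reactants):
  C≡C: 1 × 861 = 861
  C–C: 1 × 339 = 339
  C–H: 4 × 408 = 1632
  O=O: 4 × 503 = 2012
  Σ(broken) = 4844 kJ
Bonds formed (products):
  C=O: 6 × 777 = 4662
  O–H: 4 × 449 = 1796
  Σ(formed) = 6458 kJ
ΔH = Σ(broken) − Σ(formed) = 4844 − 6458 = −1614 kJ

ΔH ≈ −1614 kJ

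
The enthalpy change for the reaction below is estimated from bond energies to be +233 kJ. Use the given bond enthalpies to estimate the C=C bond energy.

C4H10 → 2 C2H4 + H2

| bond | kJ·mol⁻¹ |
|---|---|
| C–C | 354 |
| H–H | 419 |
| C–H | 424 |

Let D be the C=C bond energy.
Σ(broken) = 3×354 + 10×424 = 5302
Σ(formed) = 8×424 + 2×D + 1×419 = 3811 + 2D
ΔH = Σ(broken) − Σ(formed) = (5302) − (3811 + 2D) = +1491 − 2D
Setting this equal to +233 kJ gives 2D = 1258, so D = 629 kJ/mol.

D(C=C) ≈ 629 kJ/mol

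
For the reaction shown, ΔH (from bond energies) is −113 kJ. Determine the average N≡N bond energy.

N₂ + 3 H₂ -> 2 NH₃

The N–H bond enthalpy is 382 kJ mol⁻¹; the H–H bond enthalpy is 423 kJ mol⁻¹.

D(N≡N) ≈ 910 kJ/mol

Let D be the N≡N bond energy.
Σ(broken) = 3×423 + 1×D = 1269 + D
Σ(formed) = 6×382 = 2292
ΔH = Σ(broken) − Σ(formed) = (1269 + D) − (2292) = −1023 + D
Setting this equal to −113 kJ gives D = 910 kJ/mol.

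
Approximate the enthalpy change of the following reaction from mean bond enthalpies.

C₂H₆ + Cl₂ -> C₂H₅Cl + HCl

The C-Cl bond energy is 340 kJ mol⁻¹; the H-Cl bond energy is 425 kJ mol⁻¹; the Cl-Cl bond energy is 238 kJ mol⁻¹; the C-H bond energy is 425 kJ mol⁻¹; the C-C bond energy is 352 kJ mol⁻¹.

Bonds broken (reactants):
  C-C: 1 × 352 = 352
  C-H: 6 × 425 = 2550
  Cl-Cl: 1 × 238 = 238
  Σ(broken) = 3140 kJ
Bonds formed (products):
  C-C: 1 × 352 = 352
  C-Cl: 1 × 340 = 340
  C-H: 5 × 425 = 2125
  H-Cl: 1 × 425 = 425
  Σ(formed) = 3242 kJ
ΔH = Σ(broken) − Σ(formed) = 3140 − 3242 = −102 kJ

ΔH ≈ −102 kJ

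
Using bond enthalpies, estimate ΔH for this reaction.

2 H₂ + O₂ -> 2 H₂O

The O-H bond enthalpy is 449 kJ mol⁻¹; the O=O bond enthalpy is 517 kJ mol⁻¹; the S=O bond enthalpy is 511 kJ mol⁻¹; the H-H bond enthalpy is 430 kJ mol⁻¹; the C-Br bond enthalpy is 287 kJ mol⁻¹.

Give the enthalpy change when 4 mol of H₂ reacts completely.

Bonds broken (reactants):
  H-H: 2 × 430 = 860
  O=O: 1 × 517 = 517
  Σ(broken) = 1377 kJ
Bonds formed (products):
  O-H: 4 × 449 = 1796
  Σ(formed) = 1796 kJ
ΔH = Σ(broken) − Σ(formed) = 1377 − 1796 = −419 kJ
For 2× the reaction as written: 2 × (−419) = −838 kJ

ΔH = −838 kJ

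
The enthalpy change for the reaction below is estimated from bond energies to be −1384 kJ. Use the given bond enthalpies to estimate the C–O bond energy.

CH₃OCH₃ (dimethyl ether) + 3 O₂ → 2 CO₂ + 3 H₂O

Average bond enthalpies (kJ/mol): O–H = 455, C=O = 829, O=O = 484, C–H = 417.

D(C–O) ≈ 354 kJ/mol

Let D be the C–O bond energy.
Σ(broken) = 6×417 + 2×D + 3×484 = 3954 + 2D
Σ(formed) = 4×829 + 6×455 = 6046
ΔH = Σ(broken) − Σ(formed) = (3954 + 2D) − (6046) = −2092 + 2D
Setting this equal to −1384 kJ gives 2D = 708, so D = 354 kJ/mol.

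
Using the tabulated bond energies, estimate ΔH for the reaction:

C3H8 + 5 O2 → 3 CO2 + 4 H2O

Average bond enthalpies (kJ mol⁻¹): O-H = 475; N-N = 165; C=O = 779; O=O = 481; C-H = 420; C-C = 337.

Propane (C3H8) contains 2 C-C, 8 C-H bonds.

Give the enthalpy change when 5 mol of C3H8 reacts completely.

Bonds broken (reactants):
  C-C: 2 × 337 = 674
  C-H: 8 × 420 = 3360
  O=O: 5 × 481 = 2405
  Σ(broken) = 6439 kJ
Bonds formed (products):
  C=O: 6 × 779 = 4674
  O-H: 8 × 475 = 3800
  Σ(formed) = 8474 kJ
ΔH = Σ(broken) − Σ(formed) = 6439 − 8474 = −2035 kJ
For 5× the reaction as written: 5 × (−2035) = −10175 kJ

ΔH = −10175 kJ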